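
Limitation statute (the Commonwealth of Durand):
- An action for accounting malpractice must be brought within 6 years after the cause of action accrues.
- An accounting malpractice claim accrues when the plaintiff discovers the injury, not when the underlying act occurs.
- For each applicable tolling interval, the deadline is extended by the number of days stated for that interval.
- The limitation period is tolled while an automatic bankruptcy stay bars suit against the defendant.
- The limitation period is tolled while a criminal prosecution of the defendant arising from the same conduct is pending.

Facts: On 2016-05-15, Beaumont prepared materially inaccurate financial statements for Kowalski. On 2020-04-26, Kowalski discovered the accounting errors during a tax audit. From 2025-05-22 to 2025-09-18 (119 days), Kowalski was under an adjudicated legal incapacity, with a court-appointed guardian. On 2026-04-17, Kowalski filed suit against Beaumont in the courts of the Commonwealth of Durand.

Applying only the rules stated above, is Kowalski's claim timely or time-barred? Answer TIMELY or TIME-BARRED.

TIMELY

Under the discovery rule, the claim accrued on 2020-04-26, when Kowalski discovered the injury — not on the 2016-05-15 date of the underlying act.
Adding the 6 years base period to 2020-04-26 gives a deadline of 2026-04-26, before any tolling.
The plaintiff's legal incapacity from 2025-05-22 to 2025-09-18 does not toll the period, because no stated rule makes the plaintiff's incapacity a tolling event.
Filing on 2026-04-17 beat the 2026-04-26 deadline — the action is timely.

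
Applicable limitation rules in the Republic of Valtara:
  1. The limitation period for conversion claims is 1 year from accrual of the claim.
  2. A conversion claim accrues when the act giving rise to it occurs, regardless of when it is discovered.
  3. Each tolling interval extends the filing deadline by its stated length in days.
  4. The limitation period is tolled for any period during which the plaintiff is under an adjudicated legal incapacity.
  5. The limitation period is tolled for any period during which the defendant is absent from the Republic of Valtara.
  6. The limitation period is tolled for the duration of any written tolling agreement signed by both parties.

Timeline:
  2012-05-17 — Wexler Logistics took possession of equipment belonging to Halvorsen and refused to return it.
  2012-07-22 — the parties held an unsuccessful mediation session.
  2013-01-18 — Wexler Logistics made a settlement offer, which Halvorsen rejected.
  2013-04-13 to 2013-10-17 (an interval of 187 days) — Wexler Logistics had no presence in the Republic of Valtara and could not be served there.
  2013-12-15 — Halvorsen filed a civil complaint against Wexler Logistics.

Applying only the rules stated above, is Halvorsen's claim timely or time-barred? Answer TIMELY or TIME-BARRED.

The limitation period began to run on 2012-05-17.
Adding the 1 year base period to 2012-05-17 gives a deadline of 2013-05-17, before any tolling.
The period was tolled for 187 days by the defendant's absence from the jurisdiction (2013-04-13 to 2013-10-17), pushing the deadline to 2013-11-20.
None of the other events listed affects the running of the period under the stated rules.
The 2013-12-15 filing falls after the 2013-11-20 deadline; the claim is time-barred.

TIME-BARRED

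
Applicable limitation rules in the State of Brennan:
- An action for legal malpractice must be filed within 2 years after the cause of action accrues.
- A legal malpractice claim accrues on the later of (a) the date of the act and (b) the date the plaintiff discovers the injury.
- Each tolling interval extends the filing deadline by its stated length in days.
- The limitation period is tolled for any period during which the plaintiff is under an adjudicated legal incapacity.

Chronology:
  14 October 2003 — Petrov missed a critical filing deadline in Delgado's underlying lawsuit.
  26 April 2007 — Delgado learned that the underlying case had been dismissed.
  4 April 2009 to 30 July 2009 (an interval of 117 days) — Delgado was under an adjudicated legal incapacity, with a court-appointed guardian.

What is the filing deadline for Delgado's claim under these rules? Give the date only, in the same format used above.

The claim accrued on 26 April 2007 — the later of the 14 October 2003 act and the 26 April 2007 discovery.
The untolled deadline — 2 years after 26 April 2007 — is 26 April 2009.
The plaintiff's legal incapacity from 4 April 2009 to 30 July 2009 tolled the period for 117 days, extending the deadline to 21 August 2009.

21 August 2009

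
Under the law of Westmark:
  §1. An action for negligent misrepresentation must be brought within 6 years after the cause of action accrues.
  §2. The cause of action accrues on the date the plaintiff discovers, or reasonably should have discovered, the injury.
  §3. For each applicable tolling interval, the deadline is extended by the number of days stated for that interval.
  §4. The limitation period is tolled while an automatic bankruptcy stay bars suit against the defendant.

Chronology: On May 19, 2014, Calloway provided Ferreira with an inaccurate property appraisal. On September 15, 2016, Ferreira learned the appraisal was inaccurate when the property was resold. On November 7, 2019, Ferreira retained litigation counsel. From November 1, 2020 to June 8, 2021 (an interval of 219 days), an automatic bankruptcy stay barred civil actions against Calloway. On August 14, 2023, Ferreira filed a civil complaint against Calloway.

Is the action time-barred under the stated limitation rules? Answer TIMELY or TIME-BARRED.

TIME-BARRED

Under the discovery rule, the claim accrued on September 15, 2016, when Ferreira discovered the injury — not on the May 19, 2014 date of the underlying act.
6 years from September 15, 2016 is September 15, 2022.
The period was tolled for 219 days by the automatic bankruptcy stay (November 1, 2020 to June 8, 2021), pushing the deadline to April 22, 2023.
None of the other events listed affects the running of the period under the stated rules.
Filing on August 14, 2023 missed the April 22, 2023 deadline — the action is time-barred.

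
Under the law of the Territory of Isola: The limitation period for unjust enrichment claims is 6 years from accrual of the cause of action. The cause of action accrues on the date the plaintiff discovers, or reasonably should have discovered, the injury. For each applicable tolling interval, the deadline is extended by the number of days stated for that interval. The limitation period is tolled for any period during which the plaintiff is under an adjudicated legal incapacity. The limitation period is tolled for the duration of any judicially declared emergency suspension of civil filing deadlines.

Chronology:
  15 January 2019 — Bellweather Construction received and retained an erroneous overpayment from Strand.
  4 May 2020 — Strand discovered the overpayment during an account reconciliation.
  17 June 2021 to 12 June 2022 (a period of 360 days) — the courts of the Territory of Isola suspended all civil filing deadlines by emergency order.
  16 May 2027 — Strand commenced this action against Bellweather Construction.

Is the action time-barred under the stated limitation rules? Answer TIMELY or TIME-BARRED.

Accrual is tied to discovery, so the period began on 4 May 2020 rather than on 15 January 2019 when the act occurred.
Adding the 6 years base period to 4 May 2020 gives a deadline of 4 May 2026, before any tolling.
Because the emergency suspension of filing deadlines ran from 17 June 2021 to 12 June 2022, the deadline is extended by 360 days to 29 April 2027.
Filing on 16 May 2027 missed the 29 April 2027 deadline — the action is time-barred.

TIME-BARRED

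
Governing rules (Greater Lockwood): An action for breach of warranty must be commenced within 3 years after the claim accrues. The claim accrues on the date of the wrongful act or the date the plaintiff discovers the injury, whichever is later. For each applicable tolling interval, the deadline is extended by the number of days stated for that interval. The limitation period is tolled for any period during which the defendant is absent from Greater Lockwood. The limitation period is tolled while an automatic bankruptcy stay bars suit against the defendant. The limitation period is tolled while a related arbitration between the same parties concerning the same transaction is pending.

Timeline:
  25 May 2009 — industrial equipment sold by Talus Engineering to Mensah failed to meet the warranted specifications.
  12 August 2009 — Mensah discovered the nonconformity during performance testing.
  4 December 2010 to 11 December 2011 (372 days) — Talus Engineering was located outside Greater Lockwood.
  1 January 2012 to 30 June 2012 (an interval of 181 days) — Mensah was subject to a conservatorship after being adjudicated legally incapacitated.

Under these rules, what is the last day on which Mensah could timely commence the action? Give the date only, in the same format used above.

The claim accrued on 12 August 2009 — the later of the 25 May 2009 act and the 12 August 2009 discovery.
Adding the 3 years base period to 12 August 2009 gives a deadline of 12 August 2012, before any tolling.
The period was tolled for 372 days by the defendant's absence from the jurisdiction (4 December 2010 to 11 December 2011), pushing the deadline to 19 August 2013.
Although the plaintiff's incapacity ran from 1 January 2012 to 30 June 2012, the stated rules do not make that a tolling event, so it is disregarded.

19 August 2013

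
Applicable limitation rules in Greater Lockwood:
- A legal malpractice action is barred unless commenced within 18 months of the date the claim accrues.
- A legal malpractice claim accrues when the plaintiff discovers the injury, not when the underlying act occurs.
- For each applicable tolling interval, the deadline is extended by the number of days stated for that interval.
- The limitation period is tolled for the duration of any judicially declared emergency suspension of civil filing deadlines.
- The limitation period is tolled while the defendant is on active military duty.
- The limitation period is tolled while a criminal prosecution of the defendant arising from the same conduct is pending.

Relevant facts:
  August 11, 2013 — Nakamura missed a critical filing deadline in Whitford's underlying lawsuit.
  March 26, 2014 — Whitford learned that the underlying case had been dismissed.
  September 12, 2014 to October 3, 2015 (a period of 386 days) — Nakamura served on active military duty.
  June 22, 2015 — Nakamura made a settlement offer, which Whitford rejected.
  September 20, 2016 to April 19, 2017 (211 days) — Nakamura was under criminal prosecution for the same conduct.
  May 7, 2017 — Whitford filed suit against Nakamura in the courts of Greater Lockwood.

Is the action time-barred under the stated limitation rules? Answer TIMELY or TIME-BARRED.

Under the discovery rule, the claim accrued on March 26, 2014, when Whitford discovered the injury — not on the August 11, 2013 date of the underlying act.
Adding the 18 months base period to March 26, 2014 gives a deadline of September 26, 2015, before any tolling.
Because the defendant's active military service ran from September 12, 2014 to October 3, 2015, the deadline is extended by 386 days to October 16, 2016.
The period was tolled for 211 days by the pending criminal prosecution (September 20, 2016 to April 19, 2017), pushing the deadline to May 15, 2017.
Nothing else in the chronology tolls or restarts the period.
Filing on May 7, 2017 beat the May 15, 2017 deadline — the action is timely.

TIMELY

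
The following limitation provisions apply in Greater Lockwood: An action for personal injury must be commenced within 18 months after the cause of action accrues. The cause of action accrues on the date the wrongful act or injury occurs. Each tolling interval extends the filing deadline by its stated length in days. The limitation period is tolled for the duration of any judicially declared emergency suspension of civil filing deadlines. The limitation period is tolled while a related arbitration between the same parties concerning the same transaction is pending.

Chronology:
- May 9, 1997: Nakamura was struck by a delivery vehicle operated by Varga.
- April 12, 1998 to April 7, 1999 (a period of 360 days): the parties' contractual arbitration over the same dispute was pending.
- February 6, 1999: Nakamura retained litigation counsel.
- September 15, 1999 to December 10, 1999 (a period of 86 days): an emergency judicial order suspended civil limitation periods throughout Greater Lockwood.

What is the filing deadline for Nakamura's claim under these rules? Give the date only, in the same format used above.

The claim accrued on May 9, 1997, when the wrongful act occurred.
The untolled deadline — 18 months after May 9, 1997 — is November 9, 1998.
Because the pending related arbitration ran from April 12, 1998 to April 7, 1999, the deadline is extended by 360 days to November 4, 1999.
Because the emergency suspension of filing deadlines ran from September 15, 1999 to December 10, 1999, the deadline is extended by 86 days to January 29, 2000.
Nothing else in the chronology tolls or restarts the period.

January 29, 2000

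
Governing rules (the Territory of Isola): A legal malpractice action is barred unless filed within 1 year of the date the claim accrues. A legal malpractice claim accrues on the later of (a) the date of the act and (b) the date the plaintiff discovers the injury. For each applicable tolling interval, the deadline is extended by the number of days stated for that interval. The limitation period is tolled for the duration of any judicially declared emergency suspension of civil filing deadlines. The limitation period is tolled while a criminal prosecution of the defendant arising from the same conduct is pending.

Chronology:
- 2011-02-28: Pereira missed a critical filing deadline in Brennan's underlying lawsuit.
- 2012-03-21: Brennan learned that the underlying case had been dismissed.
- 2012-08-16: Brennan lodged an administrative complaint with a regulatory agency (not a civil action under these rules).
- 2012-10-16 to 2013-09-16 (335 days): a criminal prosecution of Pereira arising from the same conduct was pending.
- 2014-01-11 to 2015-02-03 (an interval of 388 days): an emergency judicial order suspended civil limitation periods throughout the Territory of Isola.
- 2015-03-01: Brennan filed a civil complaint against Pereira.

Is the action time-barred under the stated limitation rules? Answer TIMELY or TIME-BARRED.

TIMELY

Because discovery on 2012-03-21 post-dates the 2011-02-28 act, accrual under the later-of rule falls on 2012-03-21.
Adding the 1 year base period to 2012-03-21 gives a deadline of 2013-03-21, before any tolling.
The pending criminal prosecution from 2012-10-16 to 2013-09-16 tolled the period for 335 days, extending the deadline to 2014-02-19.
Because the emergency suspension of filing deadlines ran from 2014-01-11 to 2015-02-03, the deadline is extended by 388 days to 2015-03-14.
Nothing else in the chronology tolls or restarts the period.
Brennan filed on 2015-03-01, before the 2015-03-14 deadline, so the action is timely.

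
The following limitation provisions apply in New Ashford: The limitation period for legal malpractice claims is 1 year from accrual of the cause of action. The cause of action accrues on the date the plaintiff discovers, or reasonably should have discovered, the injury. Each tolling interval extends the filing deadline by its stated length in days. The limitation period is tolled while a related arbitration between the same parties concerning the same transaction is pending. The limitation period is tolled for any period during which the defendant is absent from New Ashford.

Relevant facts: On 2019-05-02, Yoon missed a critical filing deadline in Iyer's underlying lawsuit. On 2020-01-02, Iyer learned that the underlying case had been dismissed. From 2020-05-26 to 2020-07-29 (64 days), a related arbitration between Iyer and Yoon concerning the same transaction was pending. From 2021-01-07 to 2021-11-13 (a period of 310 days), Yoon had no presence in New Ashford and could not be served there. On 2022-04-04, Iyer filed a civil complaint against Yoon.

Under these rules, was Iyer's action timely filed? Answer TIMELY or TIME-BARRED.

Accrual is tied to discovery, so the period began on 2020-01-02 rather than on 2019-05-02 when the act occurred.
Adding the 1 year base period to 2020-01-02 gives a deadline of 2021-01-02, before any tolling.
The pending related arbitration from 2020-05-26 to 2020-07-29 tolled the period for 64 days, extending the deadline to 2021-03-07.
The period was tolled for 310 days by the defendant's absence from the jurisdiction (2021-01-07 to 2021-11-13), pushing the deadline to 2022-01-11.
Filing on 2022-04-04 missed the 2022-01-11 deadline — the action is time-barred.

TIME-BARRED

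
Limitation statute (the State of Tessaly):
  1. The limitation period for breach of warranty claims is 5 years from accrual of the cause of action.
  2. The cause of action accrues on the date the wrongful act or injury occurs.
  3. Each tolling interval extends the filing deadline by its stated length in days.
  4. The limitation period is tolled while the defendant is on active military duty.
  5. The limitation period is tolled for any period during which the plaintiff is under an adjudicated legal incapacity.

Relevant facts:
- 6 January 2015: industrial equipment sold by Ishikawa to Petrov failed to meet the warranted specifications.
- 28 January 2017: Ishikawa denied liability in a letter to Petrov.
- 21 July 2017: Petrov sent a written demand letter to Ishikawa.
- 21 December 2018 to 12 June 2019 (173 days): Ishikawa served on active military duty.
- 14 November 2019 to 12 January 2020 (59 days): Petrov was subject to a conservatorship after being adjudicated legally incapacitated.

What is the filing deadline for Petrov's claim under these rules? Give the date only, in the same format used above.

The cause of action accrued on 6 January 2015, the date of the act.
The untolled deadline — 5 years after 6 January 2015 — is 6 January 2020.
Because the defendant's active military service ran from 21 December 2018 to 12 June 2019, the deadline is extended by 173 days to 27 June 2020.
Because the plaintiff's legal incapacity ran from 14 November 2019 to 12 January 2020, the deadline is extended by 59 days to 25 August 2020.
Nothing else in the chronology tolls or restarts the period.

25 August 2020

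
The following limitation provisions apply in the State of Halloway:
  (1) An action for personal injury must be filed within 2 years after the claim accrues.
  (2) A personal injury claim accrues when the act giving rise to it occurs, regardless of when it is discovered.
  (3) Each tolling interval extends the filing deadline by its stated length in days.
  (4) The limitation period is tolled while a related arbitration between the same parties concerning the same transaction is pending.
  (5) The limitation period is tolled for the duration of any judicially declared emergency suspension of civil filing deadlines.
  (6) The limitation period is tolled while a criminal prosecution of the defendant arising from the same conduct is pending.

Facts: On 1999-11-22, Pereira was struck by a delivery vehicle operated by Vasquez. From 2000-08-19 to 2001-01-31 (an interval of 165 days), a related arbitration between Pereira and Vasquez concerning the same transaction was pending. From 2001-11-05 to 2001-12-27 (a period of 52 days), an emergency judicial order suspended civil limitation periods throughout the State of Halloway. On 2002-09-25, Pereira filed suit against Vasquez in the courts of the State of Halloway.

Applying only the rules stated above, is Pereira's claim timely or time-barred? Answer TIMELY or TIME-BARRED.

TIME-BARRED

The claim accrued on 1999-11-22, when the wrongful act occurred.
The untolled deadline — 2 years after 1999-11-22 — is 2001-11-22.
The period was tolled for 165 days by the pending related arbitration (2000-08-19 to 2001-01-31), pushing the deadline to 2002-05-06.
The emergency suspension of filing deadlines from 2001-11-05 to 2001-12-27 tolled the period for 52 days, extending the deadline to 2002-06-27.
Pereira filed on 2002-09-25, after the 2002-06-27 deadline, so the action is time-barred.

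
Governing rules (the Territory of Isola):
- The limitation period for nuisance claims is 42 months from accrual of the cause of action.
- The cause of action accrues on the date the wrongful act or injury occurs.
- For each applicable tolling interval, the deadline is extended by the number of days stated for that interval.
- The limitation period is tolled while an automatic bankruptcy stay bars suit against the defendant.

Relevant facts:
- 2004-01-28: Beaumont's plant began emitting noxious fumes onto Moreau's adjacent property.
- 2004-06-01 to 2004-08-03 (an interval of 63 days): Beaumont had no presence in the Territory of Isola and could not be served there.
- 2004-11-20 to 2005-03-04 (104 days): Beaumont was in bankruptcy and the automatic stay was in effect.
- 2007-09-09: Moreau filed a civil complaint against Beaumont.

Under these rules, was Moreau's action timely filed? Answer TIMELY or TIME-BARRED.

TIMELY

The limitation period began to run on 2004-01-28.
The untolled deadline — 42 months after 2004-01-28 — is 2007-07-28.
The automatic bankruptcy stay from 2004-11-20 to 2005-03-04 tolled the period for 104 days, extending the deadline to 2007-11-09.
Although the defendant's absence ran from 2004-06-01 to 2004-08-03, the stated rules do not make that a tolling event, so it is disregarded.
Filing on 2007-09-09 beat the 2007-11-09 deadline — the action is timely.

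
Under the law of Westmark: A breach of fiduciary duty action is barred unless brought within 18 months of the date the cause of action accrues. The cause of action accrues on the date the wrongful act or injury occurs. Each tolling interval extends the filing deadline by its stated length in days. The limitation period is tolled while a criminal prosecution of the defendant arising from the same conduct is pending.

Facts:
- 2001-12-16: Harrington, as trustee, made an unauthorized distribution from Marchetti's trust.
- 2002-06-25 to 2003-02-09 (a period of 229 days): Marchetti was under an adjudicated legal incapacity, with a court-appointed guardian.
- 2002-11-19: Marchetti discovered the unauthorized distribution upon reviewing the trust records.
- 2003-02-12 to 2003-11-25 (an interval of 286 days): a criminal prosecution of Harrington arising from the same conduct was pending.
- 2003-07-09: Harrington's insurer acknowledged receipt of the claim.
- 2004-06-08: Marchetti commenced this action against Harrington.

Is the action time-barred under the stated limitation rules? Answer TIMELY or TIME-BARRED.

TIME-BARRED

The claim accrued on 2001-12-16, when the wrongful act occurred; under the stated occurrence rule the 2002-11-19 discovery does not delay accrual.
The untolled deadline — 18 months after 2001-12-16 — is 2003-06-16.
Because the pending criminal prosecution ran from 2003-02-12 to 2003-11-25, the deadline is extended by 286 days to 2004-03-28.
Although the plaintiff's incapacity ran from 2002-06-25 to 2003-02-09, the stated rules do not make that a tolling event, so it is disregarded.
None of the other events listed affects the running of the period under the stated rules.
Marchetti filed on 2004-06-08, after the 2004-03-28 deadline, so the action is time-barred.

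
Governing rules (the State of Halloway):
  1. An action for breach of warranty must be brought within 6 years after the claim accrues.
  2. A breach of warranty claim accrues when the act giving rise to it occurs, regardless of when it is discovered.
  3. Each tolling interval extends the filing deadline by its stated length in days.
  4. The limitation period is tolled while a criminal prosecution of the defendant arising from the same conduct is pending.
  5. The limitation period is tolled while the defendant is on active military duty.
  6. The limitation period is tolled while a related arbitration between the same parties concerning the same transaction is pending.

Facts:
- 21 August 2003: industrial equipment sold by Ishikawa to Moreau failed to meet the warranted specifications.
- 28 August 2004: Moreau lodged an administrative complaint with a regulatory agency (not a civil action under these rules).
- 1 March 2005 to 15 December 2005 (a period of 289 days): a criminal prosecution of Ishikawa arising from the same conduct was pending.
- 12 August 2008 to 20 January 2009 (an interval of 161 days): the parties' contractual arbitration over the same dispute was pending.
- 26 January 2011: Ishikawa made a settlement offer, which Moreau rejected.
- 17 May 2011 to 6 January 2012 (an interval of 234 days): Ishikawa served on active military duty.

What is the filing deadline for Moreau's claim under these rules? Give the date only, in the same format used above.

14 November 2010

The claim accrued on 21 August 2003, when the wrongful act occurred.
Adding the 6 years base period to 21 August 2003 gives a deadline of 21 August 2009, before any tolling.
Because the pending criminal prosecution ran from 1 March 2005 to 15 December 2005, the deadline is extended by 289 days to 6 June 2010.
The pending related arbitration from 12 August 2008 to 20 January 2009 tolled the period for 161 days, extending the deadline to 14 November 2010.
The defendant's active military service from 17 May 2011 to 6 January 2012 began after the period had already run on 14 November 2010, so it has no tolling effect.
Nothing else in the chronology tolls or restarts the period.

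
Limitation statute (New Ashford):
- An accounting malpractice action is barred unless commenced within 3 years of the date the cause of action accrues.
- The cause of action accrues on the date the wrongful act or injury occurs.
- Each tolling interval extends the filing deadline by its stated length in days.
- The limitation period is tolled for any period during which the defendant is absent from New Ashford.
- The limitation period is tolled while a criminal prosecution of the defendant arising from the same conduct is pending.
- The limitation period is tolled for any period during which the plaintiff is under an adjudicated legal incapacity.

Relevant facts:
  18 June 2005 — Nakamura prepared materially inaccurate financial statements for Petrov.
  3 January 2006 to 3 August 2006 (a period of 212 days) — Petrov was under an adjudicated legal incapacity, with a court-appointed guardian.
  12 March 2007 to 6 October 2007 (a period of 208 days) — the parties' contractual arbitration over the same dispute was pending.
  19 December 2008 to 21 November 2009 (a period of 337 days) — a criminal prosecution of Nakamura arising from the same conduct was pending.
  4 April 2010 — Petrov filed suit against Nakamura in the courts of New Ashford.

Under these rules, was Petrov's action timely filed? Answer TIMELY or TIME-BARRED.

TIME-BARRED

The limitation period began to run on 18 June 2005.
Adding the 3 years base period to 18 June 2005 gives a deadline of 18 June 2008, before any tolling.
Because the plaintiff's legal incapacity ran from 3 January 2006 to 3 August 2006, the deadline is extended by 212 days to 16 January 2009.
Because the pending criminal prosecution ran from 19 December 2008 to 21 November 2009, the deadline is extended by 337 days to 19 December 2009.
Although a pending arbitration ran from 12 March 2007 to 6 October 2007, the stated rules do not make that a tolling event, so it is disregarded.
The 4 April 2010 filing falls after the 19 December 2009 deadline; the claim is time-barred.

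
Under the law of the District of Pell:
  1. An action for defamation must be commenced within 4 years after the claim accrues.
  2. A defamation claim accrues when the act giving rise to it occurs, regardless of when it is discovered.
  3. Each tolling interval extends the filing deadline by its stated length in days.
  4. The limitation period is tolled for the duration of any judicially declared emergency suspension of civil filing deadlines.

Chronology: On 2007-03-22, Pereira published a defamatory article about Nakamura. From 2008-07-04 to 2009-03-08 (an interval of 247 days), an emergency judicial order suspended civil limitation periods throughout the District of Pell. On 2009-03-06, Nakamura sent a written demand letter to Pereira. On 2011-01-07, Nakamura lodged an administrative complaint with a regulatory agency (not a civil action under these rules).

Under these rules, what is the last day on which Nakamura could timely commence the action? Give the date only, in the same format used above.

2011-11-24

The claim accrued on 2007-03-22, the date of the act.
4 years from 2007-03-22 is 2011-03-22.
The period was tolled for 247 days by the emergency suspension of filing deadlines (2008-07-04 to 2009-03-08), pushing the deadline to 2011-11-24.
Nothing else in the chronology tolls or restarts the period.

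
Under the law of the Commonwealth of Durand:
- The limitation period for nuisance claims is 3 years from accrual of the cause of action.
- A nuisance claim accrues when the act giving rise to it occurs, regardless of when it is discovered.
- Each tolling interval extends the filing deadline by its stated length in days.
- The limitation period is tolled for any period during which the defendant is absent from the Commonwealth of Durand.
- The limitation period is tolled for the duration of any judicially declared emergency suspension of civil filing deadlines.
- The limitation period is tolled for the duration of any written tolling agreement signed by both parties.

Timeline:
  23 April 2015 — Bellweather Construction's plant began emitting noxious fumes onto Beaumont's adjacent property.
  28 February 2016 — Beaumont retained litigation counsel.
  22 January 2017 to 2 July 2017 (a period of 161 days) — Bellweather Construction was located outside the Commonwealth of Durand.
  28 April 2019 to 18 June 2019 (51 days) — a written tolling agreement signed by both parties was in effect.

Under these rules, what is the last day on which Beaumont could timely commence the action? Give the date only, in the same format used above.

The claim accrued on 23 April 2015, when the wrongful act occurred.
Adding the 3 years base period to 23 April 2015 gives a deadline of 23 April 2018, before any tolling.
Because the defendant's absence from the jurisdiction ran from 22 January 2017 to 2 July 2017, the deadline is extended by 161 days to 1 October 2018.
By the time the written tolling agreement began on 28 April 2019, the limitation period had already expired on 1 October 2018; that interval cannot revive it.
The other events in the timeline have no effect on the limitation period under the stated rules.

1 October 2018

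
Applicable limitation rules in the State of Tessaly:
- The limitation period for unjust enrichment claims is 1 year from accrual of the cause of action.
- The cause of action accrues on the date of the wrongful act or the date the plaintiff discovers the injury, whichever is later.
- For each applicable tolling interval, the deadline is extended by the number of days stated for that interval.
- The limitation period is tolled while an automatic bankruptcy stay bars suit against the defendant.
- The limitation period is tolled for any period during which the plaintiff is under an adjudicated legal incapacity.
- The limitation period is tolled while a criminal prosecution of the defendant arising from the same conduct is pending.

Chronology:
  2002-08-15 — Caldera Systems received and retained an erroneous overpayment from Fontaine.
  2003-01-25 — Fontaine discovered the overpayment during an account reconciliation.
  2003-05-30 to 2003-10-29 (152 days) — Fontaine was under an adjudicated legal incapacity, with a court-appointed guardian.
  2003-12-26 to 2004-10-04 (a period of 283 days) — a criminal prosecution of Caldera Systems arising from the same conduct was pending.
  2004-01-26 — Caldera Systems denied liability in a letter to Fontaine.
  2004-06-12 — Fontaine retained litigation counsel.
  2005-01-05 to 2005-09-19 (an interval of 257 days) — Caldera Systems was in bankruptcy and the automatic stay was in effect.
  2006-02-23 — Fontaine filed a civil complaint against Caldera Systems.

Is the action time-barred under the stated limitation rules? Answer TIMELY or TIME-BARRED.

TIME-BARRED

Because discovery on 2003-01-25 post-dates the 2002-08-15 act, accrual under the later-of rule falls on 2003-01-25.
Adding the 1 year base period to 2003-01-25 gives a deadline of 2004-01-25, before any tolling.
The period was tolled for 152 days by the plaintiff's legal incapacity (2003-05-30 to 2003-10-29), pushing the deadline to 2004-06-25.
The period was tolled for 283 days by the pending criminal prosecution (2003-12-26 to 2004-10-04), pushing the deadline to 2005-04-04.
Because the automatic bankruptcy stay ran from 2005-01-05 to 2005-09-19, the deadline is extended by 257 days to 2005-12-17.
Nothing else in the chronology tolls or restarts the period.
The 2006-02-23 filing falls after the 2005-12-17 deadline; the claim is time-barred.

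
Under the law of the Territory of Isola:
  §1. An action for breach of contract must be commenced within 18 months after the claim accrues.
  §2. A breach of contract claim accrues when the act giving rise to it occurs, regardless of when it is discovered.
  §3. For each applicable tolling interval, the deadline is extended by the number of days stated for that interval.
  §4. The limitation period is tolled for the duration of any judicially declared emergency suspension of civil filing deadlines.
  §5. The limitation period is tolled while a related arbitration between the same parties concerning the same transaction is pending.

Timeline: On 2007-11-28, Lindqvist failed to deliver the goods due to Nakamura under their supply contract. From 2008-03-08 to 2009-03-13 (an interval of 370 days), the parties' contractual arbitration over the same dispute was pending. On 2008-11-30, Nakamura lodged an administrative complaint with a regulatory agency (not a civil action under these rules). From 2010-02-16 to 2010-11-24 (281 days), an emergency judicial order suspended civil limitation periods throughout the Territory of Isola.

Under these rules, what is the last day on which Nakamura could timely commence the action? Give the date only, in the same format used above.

The claim accrued on 2007-11-28, the date of the act.
18 months from 2007-11-28 is 2009-05-28.
Because the pending related arbitration ran from 2008-03-08 to 2009-03-13, the deadline is extended by 370 days to 2010-06-02.
Because the emergency suspension of filing deadlines ran from 2010-02-16 to 2010-11-24, the deadline is extended by 281 days to 2011-03-10.
Nothing else in the chronology tolls or restarts the period.

2011-03-10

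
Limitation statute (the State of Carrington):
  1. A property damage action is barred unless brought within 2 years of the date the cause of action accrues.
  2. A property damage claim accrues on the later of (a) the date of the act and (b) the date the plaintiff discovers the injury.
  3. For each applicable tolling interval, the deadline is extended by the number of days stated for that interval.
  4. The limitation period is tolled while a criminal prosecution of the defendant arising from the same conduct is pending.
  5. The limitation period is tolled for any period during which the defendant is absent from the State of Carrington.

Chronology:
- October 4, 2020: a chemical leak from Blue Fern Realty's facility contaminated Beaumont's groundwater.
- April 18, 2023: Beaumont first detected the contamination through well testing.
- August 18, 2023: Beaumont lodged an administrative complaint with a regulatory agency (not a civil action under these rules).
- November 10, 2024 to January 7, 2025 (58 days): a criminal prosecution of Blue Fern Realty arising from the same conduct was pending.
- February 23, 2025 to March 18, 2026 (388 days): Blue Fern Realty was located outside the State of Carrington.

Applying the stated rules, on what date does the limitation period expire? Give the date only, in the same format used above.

Taking the later of the act (October 4, 2020) and discovery (April 18, 2023), the claim accrued on April 18, 2023.
Adding the 2 years base period to April 18, 2023 gives a deadline of April 18, 2025, before any tolling.
Because the pending criminal prosecution ran from November 10, 2024 to January 7, 2025, the deadline is extended by 58 days to June 15, 2025.
Because the defendant's absence from the jurisdiction ran from February 23, 2025 to March 18, 2026, the deadline is extended by 388 days to July 8, 2026.
Nothing else in the chronology tolls or restarts the period.

July 8, 2026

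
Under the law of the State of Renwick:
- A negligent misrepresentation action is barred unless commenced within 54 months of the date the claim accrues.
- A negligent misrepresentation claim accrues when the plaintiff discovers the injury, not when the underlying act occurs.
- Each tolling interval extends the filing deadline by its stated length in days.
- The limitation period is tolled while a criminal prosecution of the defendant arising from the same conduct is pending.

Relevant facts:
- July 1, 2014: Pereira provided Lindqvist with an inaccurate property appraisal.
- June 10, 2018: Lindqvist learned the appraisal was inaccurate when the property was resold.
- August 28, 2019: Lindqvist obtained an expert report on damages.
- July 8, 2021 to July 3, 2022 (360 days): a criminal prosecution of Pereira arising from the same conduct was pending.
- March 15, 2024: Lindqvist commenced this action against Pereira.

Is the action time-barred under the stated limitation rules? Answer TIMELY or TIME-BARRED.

Under the discovery rule, the claim accrued on June 10, 2018, when Lindqvist discovered the injury — not on the July 1, 2014 date of the underlying act.
The untolled deadline — 54 months after June 10, 2018 — is December 10, 2022.
The period was tolled for 360 days by the pending criminal prosecution (July 8, 2021 to July 3, 2022), pushing the deadline to December 5, 2023.
The other events in the timeline have no effect on the limitation period under the stated rules.
The March 15, 2024 filing falls after the December 5, 2023 deadline; the claim is time-barred.

TIME-BARRED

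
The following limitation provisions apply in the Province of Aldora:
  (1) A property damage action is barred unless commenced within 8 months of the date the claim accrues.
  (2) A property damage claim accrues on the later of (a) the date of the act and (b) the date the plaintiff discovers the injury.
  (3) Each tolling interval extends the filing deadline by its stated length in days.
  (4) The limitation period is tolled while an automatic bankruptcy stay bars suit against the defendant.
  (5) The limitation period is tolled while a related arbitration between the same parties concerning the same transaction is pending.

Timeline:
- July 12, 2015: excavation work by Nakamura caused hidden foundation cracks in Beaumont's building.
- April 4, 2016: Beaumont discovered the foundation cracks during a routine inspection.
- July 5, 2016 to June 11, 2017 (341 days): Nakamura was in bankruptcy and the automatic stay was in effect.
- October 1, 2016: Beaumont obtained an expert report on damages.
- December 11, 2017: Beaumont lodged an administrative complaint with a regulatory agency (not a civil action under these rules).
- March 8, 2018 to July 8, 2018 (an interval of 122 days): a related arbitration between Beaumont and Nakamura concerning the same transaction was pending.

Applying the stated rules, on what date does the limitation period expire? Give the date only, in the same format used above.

November 10, 2017

Because discovery on April 4, 2016 post-dates the July 12, 2015 act, accrual under the later-of rule falls on April 4, 2016.
The untolled deadline — 8 months after April 4, 2016 — is December 4, 2016.
The period was tolled for 341 days by the automatic bankruptcy stay (July 5, 2016 to June 11, 2017), pushing the deadline to November 10, 2017.
By the time the pending related arbitration began on March 8, 2018, the limitation period had already expired on November 10, 2017; that interval cannot revive it.
The other events in the timeline have no effect on the limitation period under the stated rules.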